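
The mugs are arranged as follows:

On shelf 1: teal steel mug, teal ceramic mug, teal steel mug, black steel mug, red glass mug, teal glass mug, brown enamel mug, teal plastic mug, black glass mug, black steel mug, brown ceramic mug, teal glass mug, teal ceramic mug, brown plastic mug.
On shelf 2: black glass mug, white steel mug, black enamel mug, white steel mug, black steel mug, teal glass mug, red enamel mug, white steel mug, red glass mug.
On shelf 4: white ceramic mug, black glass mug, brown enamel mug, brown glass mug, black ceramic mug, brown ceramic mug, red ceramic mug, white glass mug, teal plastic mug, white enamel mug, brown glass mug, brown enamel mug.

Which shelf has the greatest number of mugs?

shelf 1

Counts by shelf: shelf 1→14, shelf 4→12, shelf 2→9.
The maximum is 14, held uniquely by shelf 1.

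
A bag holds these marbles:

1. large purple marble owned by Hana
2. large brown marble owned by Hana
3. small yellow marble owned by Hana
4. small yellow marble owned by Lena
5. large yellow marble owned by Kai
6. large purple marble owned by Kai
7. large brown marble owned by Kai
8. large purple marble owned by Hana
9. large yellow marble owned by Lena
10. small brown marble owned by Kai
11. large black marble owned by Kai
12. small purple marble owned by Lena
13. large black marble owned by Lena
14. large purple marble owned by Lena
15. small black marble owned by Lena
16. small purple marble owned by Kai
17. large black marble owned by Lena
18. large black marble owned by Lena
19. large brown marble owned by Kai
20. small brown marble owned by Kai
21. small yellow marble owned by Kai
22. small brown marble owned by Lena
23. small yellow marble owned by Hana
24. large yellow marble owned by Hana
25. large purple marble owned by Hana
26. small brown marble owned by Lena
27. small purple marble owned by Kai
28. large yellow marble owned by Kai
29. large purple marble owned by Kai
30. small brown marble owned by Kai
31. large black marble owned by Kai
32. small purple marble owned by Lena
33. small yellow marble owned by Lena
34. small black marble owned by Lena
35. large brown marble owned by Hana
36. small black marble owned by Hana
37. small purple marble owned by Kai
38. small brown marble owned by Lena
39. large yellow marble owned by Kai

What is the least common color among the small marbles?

Counts by color (restricted to small marbles): brown 6, yellow 5, purple 5, black 3.
The minimum is 3, held uniquely by black.

black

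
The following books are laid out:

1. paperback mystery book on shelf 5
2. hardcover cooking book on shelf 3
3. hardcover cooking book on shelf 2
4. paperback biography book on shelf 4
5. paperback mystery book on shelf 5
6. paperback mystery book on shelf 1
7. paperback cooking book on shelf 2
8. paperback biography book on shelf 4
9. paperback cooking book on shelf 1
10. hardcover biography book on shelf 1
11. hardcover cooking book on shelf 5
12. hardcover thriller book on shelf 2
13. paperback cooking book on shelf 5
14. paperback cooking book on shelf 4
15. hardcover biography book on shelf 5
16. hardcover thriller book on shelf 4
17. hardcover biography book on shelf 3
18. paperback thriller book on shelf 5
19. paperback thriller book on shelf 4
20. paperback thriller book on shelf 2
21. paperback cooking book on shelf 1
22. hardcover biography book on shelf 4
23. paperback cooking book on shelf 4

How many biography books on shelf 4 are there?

3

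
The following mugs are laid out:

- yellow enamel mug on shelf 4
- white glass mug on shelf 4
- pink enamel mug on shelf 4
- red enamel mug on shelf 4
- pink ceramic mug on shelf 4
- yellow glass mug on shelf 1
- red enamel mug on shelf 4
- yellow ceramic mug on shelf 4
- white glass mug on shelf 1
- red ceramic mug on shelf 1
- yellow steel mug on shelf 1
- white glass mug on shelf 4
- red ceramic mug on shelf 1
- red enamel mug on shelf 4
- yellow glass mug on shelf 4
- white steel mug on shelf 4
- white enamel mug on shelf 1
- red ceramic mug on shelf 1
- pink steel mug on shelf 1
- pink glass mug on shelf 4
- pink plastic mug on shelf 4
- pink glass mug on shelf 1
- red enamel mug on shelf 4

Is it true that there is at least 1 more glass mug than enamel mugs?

|glass mugs| = 7.
|enamel mugs| = 7.
The claim requires 7 − 7 = 0 ≥ 1, which does not hold.

False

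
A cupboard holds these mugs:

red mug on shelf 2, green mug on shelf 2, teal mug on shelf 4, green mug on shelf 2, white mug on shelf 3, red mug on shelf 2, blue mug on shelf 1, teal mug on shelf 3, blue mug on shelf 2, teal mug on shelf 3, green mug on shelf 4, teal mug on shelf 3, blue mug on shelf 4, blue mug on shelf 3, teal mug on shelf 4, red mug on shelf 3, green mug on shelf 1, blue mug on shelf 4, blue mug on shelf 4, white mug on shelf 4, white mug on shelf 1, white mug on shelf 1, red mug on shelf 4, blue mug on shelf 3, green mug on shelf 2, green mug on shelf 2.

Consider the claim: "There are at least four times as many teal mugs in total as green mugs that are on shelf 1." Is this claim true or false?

There are 5 teal mugs.
There is 1 green mug on shelf 1.
The claim requires 5 ≥ 4 × 1 = 4, which holds.

True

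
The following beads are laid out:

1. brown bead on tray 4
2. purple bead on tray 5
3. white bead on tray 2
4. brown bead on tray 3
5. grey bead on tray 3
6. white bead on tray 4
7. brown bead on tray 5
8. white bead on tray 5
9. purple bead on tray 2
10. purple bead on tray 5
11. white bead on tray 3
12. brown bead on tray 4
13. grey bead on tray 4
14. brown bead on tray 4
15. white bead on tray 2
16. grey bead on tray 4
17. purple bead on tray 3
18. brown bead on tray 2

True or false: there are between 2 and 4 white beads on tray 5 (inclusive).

False

There is 1 white bead on tray 5.
The claim requires 2 ≤ 1 ≤ 4, which does not hold.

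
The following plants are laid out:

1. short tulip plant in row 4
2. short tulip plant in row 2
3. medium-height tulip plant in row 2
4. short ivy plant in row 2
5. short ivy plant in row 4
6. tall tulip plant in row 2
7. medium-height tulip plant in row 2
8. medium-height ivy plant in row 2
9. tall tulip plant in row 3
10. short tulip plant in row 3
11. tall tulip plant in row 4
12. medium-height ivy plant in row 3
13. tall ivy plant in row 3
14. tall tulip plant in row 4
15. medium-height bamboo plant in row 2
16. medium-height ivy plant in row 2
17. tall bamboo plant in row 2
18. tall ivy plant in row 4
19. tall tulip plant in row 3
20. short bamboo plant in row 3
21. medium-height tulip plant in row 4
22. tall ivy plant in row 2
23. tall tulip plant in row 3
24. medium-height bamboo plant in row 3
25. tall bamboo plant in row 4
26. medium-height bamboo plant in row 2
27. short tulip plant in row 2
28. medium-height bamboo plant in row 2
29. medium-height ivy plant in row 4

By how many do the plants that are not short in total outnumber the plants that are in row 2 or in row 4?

1

plants that are not short: 22.
plants in row 2 or in row 4: 21.
22 − 21 = 1.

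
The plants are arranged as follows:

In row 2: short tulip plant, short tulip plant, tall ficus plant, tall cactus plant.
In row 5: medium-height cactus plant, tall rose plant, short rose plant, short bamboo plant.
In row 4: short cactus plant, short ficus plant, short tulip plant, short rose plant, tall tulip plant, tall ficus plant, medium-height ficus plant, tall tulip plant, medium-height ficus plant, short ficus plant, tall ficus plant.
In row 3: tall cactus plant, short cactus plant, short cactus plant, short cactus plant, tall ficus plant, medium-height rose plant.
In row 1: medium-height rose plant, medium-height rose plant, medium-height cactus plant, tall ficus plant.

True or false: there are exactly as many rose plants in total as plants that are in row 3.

True

There are 6 rose plants.
There are 6 plants in row 3.
The claim requires 6 = 6, which holds.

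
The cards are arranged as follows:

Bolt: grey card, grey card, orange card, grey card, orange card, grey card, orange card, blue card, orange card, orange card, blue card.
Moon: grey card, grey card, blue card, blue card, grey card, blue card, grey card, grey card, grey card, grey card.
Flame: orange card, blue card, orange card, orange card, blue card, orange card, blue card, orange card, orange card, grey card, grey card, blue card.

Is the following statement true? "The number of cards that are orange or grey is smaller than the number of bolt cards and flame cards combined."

False

|cards that are orange or grey| = 24.
bolt cards: 11; flame cards: 12; combined: 11 + 12 = 23.
The claim requires 24 < 23, which does not hold.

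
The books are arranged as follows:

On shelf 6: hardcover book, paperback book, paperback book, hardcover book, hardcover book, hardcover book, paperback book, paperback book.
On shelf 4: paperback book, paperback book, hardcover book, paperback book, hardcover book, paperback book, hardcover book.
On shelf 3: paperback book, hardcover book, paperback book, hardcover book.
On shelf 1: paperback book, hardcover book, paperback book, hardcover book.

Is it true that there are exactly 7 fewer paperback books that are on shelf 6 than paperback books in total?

False

paperback books on shelf 6: 4.
paperback books: 12.
The claim requires 12 − 4 (= 8) to equal 7, which does not hold.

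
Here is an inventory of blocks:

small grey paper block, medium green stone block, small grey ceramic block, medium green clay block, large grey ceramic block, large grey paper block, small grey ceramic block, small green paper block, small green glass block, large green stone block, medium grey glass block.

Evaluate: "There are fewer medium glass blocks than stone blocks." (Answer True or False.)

True

medium glass blocks: 1.
stone blocks: 2.
The claim requires 1 < 2, which holds.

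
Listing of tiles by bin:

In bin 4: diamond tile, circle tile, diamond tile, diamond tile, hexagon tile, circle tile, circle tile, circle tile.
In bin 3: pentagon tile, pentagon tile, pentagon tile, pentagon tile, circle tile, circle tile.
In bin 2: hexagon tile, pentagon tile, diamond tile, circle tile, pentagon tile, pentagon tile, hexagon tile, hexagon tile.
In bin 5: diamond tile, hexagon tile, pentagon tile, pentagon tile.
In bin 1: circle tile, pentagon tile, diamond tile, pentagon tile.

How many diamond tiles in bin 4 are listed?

3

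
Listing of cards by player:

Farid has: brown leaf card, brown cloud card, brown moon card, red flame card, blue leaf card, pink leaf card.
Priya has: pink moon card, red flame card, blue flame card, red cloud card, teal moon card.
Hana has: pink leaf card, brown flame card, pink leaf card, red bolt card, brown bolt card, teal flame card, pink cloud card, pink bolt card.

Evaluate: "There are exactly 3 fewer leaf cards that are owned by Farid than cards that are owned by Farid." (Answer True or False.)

True

leaf cards owned by Farid: 3.
cards owned by Farid: 6.
The claim requires 6 − 3 (= 3) to equal 3, which holds.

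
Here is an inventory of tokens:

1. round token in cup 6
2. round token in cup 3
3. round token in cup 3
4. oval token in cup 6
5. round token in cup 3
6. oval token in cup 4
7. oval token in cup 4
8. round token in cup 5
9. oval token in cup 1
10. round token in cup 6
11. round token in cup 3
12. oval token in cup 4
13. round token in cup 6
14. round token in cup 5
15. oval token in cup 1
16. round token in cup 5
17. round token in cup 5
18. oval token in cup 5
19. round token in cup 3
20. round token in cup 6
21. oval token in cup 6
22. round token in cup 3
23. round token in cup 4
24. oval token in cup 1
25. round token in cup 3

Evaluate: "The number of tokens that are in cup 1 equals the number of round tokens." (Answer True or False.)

tokens in cup 1: 3.
round tokens: 16.
The claim requires 3 = 16, which does not hold.

False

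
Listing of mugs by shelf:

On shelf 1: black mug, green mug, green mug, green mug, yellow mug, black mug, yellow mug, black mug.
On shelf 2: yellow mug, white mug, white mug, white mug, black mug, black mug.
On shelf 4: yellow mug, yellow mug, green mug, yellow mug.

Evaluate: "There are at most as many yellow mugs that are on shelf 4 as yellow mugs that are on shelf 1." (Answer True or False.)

False

yellow mugs on shelf 4: 3.
yellow mugs on shelf 1: 2.
The claim requires 3 ≤ 2, which does not hold.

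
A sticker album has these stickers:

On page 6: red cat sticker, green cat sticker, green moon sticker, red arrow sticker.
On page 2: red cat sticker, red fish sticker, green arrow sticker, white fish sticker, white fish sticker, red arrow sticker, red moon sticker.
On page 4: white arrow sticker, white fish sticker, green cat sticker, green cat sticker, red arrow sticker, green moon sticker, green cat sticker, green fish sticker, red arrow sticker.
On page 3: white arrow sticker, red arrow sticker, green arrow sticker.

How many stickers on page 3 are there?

3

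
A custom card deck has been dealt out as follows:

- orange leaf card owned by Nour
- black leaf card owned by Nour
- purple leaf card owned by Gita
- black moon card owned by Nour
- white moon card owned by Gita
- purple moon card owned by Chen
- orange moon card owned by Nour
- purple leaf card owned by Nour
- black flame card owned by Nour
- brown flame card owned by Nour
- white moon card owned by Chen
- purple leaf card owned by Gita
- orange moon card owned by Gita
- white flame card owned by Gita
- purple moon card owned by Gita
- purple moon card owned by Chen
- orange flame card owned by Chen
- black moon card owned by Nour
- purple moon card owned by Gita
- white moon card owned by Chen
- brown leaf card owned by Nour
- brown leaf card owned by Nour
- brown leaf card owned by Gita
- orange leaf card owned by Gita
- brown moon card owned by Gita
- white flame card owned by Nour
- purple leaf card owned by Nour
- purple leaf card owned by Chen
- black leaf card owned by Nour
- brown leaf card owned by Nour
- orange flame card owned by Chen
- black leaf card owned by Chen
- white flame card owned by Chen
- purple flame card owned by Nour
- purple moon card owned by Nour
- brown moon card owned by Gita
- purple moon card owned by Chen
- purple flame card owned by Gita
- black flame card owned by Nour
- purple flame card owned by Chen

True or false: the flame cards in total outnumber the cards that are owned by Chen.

False

flame cards: 11.
cards owned by Chen: 11.
The claim requires 11 > 11, which does not hold.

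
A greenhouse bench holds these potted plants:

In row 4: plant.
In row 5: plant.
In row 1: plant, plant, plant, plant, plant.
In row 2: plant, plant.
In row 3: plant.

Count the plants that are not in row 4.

Total plants: 10; with the excluded value: 1; remaining 10 − 1 = 9.

9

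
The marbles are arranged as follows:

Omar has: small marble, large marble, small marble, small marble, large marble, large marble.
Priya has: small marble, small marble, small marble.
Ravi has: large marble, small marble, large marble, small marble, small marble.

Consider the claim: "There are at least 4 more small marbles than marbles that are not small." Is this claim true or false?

True

|small marbles| = 9.
|marbles that are not small| = 5.
The claim requires 9 − 5 = 4 ≥ 4, which holds.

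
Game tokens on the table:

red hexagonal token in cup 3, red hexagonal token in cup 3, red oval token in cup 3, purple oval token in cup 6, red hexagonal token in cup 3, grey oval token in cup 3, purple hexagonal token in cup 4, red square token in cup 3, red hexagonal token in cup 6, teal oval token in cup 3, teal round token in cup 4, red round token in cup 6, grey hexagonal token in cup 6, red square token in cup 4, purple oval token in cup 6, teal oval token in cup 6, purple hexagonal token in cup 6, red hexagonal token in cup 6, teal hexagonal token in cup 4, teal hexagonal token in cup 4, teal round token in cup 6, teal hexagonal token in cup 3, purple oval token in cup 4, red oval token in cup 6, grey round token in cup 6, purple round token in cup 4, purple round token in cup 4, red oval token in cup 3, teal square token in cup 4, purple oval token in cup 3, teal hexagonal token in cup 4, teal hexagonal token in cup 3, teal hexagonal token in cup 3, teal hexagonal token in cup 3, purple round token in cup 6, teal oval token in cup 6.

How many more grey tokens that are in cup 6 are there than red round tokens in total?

1

grey tokens in cup 6: 2.
red round tokens: 1.
2 − 1 = 1.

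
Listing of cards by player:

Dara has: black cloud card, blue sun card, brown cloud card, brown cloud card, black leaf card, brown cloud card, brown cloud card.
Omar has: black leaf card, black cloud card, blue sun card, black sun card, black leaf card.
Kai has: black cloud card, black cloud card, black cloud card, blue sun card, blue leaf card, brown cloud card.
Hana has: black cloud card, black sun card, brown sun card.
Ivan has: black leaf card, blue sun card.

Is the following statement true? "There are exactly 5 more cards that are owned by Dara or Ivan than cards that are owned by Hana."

cards owned by Dara or Ivan: 9.
cards owned by Hana: 3.
The claim requires 9 − 3 (= 6) to equal 5, which does not hold.

False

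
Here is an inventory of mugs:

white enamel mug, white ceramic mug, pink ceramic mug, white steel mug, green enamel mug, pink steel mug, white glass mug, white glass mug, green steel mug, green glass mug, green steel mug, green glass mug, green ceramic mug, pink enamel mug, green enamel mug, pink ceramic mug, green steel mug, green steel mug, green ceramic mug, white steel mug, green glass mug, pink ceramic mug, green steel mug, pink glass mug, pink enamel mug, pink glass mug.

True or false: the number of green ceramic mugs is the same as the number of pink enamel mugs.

True

green ceramic mugs: 2.
pink enamel mugs: 2.
The claim requires 2 = 2, which holds.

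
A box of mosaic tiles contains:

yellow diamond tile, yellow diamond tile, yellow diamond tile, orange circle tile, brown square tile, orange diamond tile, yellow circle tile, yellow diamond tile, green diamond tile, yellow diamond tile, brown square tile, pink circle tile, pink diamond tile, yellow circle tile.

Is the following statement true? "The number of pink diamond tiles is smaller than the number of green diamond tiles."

False

pink diamond tiles: 1.
green diamond tiles: 1.
The claim requires 1 < 1, which does not hold.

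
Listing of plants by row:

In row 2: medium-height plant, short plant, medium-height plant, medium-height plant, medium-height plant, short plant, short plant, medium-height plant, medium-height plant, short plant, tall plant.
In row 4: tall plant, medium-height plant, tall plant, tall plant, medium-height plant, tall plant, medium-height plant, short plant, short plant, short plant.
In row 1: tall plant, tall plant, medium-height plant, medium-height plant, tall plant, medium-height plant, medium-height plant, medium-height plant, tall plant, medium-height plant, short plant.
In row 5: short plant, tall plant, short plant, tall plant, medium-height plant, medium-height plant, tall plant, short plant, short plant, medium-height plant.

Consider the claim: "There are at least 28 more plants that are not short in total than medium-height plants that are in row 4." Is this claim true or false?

False

plants that are not short: 30.
medium-height plants in row 4: 3.
The claim requires 30 − 3 = 27 ≥ 28, which does not hold.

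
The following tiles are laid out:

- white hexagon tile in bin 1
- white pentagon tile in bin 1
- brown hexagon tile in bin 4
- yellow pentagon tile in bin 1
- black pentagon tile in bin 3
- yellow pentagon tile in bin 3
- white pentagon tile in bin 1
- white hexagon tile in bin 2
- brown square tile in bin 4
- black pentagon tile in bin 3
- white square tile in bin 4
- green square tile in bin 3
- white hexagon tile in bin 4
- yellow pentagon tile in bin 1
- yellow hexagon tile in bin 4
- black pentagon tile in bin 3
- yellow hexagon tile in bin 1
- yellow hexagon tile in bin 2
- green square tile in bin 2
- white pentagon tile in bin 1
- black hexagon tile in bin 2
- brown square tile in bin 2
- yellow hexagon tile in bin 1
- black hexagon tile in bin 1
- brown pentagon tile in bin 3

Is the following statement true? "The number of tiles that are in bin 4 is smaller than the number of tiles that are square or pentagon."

There are 5 tiles in bin 4.
There are 15 tiles that are square or pentagon.
The claim requires 5 < 15, which holds.

True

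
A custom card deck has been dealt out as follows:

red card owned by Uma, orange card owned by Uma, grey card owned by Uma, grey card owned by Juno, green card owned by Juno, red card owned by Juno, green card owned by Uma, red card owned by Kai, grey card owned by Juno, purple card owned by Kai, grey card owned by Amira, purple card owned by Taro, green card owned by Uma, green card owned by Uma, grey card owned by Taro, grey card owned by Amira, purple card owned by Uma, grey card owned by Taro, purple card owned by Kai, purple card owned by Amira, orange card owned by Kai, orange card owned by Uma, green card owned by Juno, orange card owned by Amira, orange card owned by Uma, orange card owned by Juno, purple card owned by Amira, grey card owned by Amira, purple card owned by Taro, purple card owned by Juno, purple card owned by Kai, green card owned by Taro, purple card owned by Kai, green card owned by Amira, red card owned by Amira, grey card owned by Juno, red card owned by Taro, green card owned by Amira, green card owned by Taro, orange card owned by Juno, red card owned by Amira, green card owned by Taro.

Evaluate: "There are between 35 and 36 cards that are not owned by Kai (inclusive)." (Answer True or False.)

True

|cards that are not owned by Kai| = 36.
The claim requires 35 ≤ 36 ≤ 36, which holds.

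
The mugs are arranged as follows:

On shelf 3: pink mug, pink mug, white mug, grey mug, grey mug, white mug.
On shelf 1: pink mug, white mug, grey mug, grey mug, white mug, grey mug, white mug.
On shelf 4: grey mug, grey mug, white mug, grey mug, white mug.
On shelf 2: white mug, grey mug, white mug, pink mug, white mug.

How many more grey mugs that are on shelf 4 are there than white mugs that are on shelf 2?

grey mugs on shelf 4: 3.
white mugs on shelf 2: 3.
3 − 3 = 0.

0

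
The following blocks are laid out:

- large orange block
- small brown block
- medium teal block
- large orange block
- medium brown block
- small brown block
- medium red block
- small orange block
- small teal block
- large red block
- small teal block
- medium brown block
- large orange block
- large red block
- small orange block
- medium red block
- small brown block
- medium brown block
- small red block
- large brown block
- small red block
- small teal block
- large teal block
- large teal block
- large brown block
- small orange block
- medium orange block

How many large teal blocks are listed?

2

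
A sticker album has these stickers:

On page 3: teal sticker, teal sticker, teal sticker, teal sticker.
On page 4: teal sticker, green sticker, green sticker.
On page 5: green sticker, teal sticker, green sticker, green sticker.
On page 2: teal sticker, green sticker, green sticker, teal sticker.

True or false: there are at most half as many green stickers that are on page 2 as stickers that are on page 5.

|green stickers on page 2| = 2.
|stickers on page 5| = 4.
The claim requires 2 × 2 = 4 ≤ 4, which holds.

True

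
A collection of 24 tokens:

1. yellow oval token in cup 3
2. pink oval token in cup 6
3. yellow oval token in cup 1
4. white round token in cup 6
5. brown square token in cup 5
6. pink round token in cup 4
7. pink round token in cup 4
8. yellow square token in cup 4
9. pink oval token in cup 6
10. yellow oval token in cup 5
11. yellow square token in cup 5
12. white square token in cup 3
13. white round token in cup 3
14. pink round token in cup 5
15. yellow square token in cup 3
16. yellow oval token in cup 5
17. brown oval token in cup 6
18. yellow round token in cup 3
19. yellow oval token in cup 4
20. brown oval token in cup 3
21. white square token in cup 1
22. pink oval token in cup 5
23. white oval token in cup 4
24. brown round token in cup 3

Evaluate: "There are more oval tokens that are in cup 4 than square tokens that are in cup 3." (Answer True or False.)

There are 2 oval tokens in cup 4.
There are 2 square tokens in cup 3.
The claim requires 2 > 2, which does not hold.

False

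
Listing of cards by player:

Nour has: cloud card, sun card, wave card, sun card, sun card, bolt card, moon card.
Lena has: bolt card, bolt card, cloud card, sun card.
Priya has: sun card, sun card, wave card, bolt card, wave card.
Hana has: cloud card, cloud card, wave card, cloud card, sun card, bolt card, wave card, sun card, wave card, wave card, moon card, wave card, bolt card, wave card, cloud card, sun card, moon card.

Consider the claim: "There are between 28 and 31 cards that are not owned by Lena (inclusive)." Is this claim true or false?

True

Count of cards that are not owned by Lena: 29.
The claim requires 28 ≤ 29 ≤ 31, which holds.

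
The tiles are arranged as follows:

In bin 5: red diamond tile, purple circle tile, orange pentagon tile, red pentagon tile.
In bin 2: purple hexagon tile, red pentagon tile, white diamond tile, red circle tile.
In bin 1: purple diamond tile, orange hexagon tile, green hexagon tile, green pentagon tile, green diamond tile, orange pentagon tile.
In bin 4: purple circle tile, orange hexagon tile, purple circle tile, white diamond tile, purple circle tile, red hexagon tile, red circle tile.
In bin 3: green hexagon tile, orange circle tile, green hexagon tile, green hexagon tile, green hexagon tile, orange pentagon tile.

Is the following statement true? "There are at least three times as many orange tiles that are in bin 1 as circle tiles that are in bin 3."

False

There are 2 orange tiles in bin 1.
There is 1 circle tile in bin 3.
The claim requires 2 ≥ 3 × 1 = 3, which does not hold.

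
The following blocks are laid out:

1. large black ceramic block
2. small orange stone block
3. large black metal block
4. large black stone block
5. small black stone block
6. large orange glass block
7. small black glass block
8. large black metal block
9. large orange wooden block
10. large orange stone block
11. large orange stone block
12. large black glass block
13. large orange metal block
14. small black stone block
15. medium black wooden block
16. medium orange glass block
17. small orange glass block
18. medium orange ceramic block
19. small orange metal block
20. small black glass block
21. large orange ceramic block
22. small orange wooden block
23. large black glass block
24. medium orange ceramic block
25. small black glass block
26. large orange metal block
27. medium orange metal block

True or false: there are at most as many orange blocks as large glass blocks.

orange blocks: 15.
large glass blocks: 3.
The claim requires 15 ≤ 3, which does not hold.

False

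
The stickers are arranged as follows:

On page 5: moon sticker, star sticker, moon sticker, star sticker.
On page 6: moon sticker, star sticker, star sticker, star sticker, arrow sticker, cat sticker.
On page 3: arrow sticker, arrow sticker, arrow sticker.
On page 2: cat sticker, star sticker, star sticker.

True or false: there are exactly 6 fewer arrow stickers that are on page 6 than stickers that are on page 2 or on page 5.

True

There is 1 arrow sticker on page 6.
There are 7 stickers on page 2 or on page 5.
The claim requires 7 − 1 (= 6) to equal 6, which holds.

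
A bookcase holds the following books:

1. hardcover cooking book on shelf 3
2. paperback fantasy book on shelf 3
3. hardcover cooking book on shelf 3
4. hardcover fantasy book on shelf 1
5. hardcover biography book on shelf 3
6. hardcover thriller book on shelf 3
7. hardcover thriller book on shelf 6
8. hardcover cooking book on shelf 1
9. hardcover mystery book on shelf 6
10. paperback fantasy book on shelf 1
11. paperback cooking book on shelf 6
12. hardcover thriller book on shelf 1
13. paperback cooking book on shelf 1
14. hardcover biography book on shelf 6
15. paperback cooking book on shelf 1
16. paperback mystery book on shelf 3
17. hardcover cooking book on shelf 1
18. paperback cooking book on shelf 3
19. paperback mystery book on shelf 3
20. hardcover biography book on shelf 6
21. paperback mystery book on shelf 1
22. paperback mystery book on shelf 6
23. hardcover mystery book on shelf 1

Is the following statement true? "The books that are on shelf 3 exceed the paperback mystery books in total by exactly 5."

False

books on shelf 3: 8.
paperback mystery books: 4.
The claim requires 8 − 4 (= 4) to equal 5, which does not hold.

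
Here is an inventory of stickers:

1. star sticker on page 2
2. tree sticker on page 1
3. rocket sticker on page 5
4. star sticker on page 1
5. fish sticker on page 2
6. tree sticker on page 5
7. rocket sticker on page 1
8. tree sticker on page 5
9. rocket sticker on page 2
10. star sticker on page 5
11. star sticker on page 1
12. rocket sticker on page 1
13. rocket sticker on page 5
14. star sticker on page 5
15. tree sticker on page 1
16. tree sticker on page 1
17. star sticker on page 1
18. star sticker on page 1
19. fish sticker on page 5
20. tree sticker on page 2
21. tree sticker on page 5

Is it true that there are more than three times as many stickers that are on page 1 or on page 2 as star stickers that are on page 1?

True

stickers on page 1 or on page 2: 13.
star stickers on page 1: 4.
The claim requires 13 > 3 × 4 = 12, which holds.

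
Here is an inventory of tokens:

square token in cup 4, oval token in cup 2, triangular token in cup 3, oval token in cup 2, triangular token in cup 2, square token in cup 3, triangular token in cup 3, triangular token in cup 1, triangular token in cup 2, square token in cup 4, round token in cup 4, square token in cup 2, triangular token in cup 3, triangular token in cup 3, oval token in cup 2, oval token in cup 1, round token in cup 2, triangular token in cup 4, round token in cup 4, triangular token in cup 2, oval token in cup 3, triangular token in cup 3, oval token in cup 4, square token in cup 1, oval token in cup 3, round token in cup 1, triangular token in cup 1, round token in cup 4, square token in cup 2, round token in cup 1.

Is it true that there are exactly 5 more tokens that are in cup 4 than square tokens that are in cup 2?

There are 7 tokens in cup 4.
There are 2 square tokens in cup 2.
The claim requires 7 − 2 (= 5) to equal 5, which holds.

True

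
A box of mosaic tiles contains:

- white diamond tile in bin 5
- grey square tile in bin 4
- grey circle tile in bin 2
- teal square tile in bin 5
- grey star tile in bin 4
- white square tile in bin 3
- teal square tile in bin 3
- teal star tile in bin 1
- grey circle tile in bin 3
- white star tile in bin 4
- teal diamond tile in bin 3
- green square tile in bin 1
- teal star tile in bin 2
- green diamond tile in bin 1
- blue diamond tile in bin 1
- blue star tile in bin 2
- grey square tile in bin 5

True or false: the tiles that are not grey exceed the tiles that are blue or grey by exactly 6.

False

|tiles that are not grey| = 12.
|tiles that are blue or grey| = 7.
The claim requires 12 − 7 (= 5) to equal 6, which does not hold.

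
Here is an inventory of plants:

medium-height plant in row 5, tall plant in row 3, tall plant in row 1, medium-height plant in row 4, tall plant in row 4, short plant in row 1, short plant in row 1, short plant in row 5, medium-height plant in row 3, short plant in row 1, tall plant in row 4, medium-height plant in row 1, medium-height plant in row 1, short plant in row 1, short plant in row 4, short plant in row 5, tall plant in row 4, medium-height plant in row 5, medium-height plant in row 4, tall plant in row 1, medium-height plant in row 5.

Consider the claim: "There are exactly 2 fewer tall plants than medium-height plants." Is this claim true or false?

There are 6 tall plants.
There are 8 medium-height plants.
The claim requires 8 − 6 (= 2) to equal 2, which holds.

True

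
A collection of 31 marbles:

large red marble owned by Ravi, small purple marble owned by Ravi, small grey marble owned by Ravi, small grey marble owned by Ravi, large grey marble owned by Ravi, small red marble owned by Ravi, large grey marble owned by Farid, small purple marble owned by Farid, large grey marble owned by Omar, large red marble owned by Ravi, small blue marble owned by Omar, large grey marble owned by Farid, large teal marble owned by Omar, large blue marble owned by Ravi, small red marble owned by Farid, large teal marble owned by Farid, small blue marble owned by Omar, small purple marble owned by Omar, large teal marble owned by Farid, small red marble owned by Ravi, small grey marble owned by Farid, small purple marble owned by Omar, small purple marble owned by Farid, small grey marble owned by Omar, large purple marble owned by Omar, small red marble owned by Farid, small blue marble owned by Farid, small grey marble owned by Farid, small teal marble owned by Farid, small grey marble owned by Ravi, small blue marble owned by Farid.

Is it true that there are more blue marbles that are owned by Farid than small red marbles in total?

False

Count of blue marbles owned by Farid: 2.
There are 4 small red marbles.
The claim requires 2 > 4, which does not hold.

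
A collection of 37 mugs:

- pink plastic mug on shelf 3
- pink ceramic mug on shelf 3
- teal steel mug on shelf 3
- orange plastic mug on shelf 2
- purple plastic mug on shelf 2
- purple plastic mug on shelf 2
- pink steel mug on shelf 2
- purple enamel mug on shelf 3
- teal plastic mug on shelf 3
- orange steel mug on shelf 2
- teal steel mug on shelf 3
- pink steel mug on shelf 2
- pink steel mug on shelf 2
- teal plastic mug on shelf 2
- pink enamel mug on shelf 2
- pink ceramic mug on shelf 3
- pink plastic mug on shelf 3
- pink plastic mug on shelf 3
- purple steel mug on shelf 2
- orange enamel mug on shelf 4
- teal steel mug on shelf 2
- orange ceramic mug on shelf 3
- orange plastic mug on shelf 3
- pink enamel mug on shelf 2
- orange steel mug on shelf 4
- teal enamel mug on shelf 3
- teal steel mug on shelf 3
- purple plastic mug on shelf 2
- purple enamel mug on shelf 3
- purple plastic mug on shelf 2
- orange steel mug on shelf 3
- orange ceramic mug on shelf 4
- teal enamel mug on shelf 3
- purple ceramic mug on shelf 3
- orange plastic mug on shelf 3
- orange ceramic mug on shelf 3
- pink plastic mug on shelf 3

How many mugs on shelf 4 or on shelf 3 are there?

on shelf 3: 20; on shelf 4: 3; together 20 + 3 = 23.

23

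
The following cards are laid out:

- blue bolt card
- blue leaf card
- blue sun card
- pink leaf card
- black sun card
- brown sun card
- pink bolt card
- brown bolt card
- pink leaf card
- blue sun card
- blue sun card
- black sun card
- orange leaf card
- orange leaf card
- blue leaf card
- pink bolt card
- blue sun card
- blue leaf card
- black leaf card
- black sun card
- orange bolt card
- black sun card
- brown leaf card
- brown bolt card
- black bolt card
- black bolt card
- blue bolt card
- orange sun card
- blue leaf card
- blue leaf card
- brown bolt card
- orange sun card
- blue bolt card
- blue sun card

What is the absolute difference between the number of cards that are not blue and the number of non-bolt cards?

2

cards that are not blue: 21. non-bolt cards: 23.
|21 − 23| = 23 − 21 = 2.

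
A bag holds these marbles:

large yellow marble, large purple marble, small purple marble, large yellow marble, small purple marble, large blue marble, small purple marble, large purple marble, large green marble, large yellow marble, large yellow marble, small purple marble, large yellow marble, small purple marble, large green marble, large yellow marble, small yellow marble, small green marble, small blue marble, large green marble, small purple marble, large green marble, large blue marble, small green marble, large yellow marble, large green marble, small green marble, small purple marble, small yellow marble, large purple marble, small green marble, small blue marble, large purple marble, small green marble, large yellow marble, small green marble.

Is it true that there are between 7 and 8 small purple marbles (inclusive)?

True

|small purple marbles| = 7.
The claim requires 7 ≤ 7 ≤ 8, which holds.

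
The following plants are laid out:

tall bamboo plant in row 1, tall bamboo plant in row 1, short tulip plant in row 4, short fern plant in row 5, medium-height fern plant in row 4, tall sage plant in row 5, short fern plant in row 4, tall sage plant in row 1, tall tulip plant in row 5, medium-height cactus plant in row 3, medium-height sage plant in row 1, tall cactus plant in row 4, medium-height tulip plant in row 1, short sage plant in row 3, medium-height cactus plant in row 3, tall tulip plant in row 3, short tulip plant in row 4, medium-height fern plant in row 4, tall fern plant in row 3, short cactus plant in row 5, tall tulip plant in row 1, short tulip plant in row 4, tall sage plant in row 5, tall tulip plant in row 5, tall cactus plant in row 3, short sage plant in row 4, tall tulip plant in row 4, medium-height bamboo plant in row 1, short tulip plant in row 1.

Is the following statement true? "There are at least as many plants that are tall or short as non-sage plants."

|plants that are tall or short| = 22.
|non-sage plants| = 23.
The claim requires 22 ≥ 23, which does not hold.

False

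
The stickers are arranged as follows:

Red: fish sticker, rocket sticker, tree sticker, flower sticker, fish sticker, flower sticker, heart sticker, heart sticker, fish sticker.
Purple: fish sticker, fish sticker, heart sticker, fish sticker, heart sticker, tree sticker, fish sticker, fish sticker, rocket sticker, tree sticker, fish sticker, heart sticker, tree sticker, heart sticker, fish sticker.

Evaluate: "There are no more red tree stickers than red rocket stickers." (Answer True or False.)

True

|red tree stickers| = 1.
|red rocket stickers| = 1.
The claim requires 1 ≤ 1, which holds.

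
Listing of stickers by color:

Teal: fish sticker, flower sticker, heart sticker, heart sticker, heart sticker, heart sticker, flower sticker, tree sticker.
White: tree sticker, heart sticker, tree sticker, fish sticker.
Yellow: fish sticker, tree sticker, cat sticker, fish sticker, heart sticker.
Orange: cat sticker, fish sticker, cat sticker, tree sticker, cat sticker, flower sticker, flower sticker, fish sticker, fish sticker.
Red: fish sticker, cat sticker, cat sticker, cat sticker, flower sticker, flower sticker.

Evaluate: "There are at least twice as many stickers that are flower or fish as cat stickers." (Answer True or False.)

stickers that are flower or fish: 14.
cat stickers: 7.
The claim requires 14 ≥ 2 × 7 = 14, which holds.

True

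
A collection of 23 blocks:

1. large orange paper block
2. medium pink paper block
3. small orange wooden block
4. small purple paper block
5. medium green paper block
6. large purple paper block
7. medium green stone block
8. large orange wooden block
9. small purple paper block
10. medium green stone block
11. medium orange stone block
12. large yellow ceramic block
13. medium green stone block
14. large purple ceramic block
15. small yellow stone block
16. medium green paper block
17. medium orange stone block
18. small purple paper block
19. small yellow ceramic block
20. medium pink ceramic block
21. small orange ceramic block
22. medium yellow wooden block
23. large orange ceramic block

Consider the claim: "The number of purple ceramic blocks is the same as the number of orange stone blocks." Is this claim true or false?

False

|purple ceramic blocks| = 1.
|orange stone blocks| = 2.
The claim requires 1 = 2, which does not hold.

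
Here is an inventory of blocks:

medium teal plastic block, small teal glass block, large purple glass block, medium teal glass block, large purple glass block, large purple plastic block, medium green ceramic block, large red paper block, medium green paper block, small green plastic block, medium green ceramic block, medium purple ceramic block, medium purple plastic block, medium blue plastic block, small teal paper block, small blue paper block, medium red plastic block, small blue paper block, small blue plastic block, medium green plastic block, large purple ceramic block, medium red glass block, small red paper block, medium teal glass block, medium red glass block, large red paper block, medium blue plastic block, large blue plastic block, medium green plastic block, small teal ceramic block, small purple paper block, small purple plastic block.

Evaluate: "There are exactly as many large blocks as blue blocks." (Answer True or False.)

|large blocks| = 7.
|blue blocks| = 6.
The claim requires 7 = 6, which does not hold.

False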